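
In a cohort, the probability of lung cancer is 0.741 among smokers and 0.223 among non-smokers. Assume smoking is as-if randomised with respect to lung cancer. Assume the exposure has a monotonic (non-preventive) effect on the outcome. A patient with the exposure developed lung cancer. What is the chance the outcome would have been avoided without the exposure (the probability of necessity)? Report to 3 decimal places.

PN ≈ 0.699

Let p₁ = 0.741, p₀ = 0.223.
Under exogeneity and monotonicity, PN = (p₁ − p₀) / p₁.
PN = (0.741 − 0.223) / 0.741 = 0.518 / 0.741 ≈ 0.6991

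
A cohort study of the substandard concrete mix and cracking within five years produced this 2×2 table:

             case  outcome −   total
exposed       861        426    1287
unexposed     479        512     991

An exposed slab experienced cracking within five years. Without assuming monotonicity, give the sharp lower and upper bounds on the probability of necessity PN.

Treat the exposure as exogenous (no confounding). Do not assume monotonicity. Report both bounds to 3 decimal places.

0.278 ≤ PN ≤ 0.772

p₁ = P(outcome | exposed) = 861/1287 = 0.669
p₀ = P(outcome | unexposed) = 479/991 = 0.48335
Under exogeneity alone the bounds on PN are max{0,(p₁−p₀)/p₁} ≤ PN ≤ min{1,(1−p₀)/p₁}.
  lower = (p₁ − p₀)/p₁ = 0.18565 / 0.669 ≈ 0.2775
  upper = min{1, (1 − p₀)/p₁} = 0.51665 / 0.669 ≈ 0.7723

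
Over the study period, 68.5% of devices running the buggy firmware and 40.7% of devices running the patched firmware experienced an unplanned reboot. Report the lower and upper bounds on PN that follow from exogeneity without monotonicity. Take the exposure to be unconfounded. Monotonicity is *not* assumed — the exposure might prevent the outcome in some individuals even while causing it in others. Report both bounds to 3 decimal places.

p₁ = 0.685, p₀ = 0.407.
Under exogeneity alone the bounds on PN are max{0,(p₁−p₀)/p₁} ≤ PN ≤ min{1,(1−p₀)/p₁}.
  lower = (p₁ − p₀)/p₁ = 0.278 / 0.685 ≈ 0.4058
  upper = min{1, (1 − p₀)/p₁} = 0.593 / 0.685 ≈ 0.8657

0.406 ≤ PN ≤ 0.866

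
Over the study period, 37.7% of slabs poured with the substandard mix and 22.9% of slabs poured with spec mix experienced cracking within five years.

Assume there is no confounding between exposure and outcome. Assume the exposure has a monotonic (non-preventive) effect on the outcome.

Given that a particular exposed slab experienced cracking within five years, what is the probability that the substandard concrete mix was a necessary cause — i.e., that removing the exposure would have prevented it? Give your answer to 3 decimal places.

PN ≈ 0.393

p₁ = 0.377, p₀ = 0.229.
Under exogeneity and monotonicity, PN = (p₁ − p₀) / p₁.
PN = (0.377 − 0.229) / 0.377 = 0.148 / 0.377 ≈ 0.3926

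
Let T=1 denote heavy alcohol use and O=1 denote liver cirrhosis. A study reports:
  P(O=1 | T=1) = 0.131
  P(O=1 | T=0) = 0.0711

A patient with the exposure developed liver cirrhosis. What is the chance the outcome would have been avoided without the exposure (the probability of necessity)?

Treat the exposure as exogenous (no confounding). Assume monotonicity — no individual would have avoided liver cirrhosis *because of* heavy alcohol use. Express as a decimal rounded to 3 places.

Let p₁ = 0.131, p₀ = 0.0711.
Under exogeneity and monotonicity, PN = (p₁ − p₀) / p₁.
PN = (0.131 − 0.0711) / 0.131 = 0.0599 / 0.131 ≈ 0.4573

PN ≈ 0.457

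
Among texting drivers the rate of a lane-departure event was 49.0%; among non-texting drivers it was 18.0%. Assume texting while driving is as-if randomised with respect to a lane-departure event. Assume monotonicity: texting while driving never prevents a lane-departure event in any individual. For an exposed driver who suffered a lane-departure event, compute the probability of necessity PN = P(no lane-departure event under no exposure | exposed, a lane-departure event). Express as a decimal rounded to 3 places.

p₁ = 0.49, p₀ = 0.18.
Under exogeneity and monotonicity, PN = (p₁ − p₀) / p₁.
PN = (0.49 − 0.18) / 0.49 = 0.31 / 0.49 ≈ 0.6327

PN ≈ 0.633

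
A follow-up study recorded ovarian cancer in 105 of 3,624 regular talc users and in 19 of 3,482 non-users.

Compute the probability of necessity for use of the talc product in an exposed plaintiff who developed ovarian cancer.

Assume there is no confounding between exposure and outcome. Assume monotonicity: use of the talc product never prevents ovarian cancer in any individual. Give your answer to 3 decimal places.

PN ≈ 0.812

p₁ = P(outcome | exposed) = 105/3624 = 0.028974
p₀ = P(outcome | unexposed) = 19/3482 = 0.0054566
Under exogeneity and monotonicity, PN = (p₁ − p₀) / p₁.
PN = (0.028974 − 0.0054566) / 0.028974 = 0.023517 / 0.028974 ≈ 0.8117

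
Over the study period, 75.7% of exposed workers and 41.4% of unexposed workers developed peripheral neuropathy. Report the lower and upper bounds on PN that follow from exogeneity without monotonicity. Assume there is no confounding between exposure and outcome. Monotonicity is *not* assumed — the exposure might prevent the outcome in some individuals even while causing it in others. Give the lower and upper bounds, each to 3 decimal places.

0.453 ≤ PN ≤ 0.774

p₁ = 0.757, p₀ = 0.414.
Under exogeneity alone the bounds on PN are max{0,(p₁−p₀)/p₁} ≤ PN ≤ min{1,(1−p₀)/p₁}.
  lower = (p₁ − p₀)/p₁ = 0.343 / 0.757 ≈ 0.4531
  upper = min{1, (1 − p₀)/p₁} = 0.586 / 0.757 ≈ 0.7741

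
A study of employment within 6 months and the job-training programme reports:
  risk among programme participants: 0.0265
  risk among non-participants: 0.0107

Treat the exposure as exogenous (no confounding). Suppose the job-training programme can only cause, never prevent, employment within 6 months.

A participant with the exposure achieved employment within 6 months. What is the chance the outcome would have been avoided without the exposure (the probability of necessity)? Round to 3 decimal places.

Let p₁ = 0.0265, p₀ = 0.0107.
Under exogeneity and monotonicity, PN = (p₁ − p₀) / p₁.
PN = (0.0265 − 0.0107) / 0.0265 = 0.0158 / 0.0265 ≈ 0.5962

PN ≈ 0.596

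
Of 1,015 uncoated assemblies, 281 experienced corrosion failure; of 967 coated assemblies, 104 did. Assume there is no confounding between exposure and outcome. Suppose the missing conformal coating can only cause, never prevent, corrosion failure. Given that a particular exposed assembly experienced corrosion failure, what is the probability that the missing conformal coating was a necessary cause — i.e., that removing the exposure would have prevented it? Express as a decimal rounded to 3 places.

p₁ = P(outcome | exposed) = 281/1015 = 0.27685
p₀ = P(outcome | unexposed) = 104/967 = 0.10755
Under exogeneity and monotonicity, PN = (p₁ − p₀) / p₁.
PN = (0.27685 − 0.10755) / 0.27685 = 0.1693 / 0.27685 ≈ 0.6115

PN ≈ 0.612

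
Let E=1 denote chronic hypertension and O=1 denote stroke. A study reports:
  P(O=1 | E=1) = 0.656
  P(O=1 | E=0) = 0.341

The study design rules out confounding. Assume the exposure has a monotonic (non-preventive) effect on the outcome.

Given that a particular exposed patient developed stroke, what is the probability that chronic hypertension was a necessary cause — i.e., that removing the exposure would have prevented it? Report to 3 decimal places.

PN ≈ 0.480

Let p₁ = 0.656, p₀ = 0.341.
Under exogeneity and monotonicity, PN = (p₁ − p₀) / p₁.
PN = (0.656 − 0.341) / 0.656 = 0.315 / 0.656 ≈ 0.4802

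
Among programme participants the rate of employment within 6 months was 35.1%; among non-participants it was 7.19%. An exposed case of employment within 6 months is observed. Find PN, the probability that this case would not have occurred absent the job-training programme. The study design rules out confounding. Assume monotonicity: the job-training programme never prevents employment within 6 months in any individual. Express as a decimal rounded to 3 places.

p₁ = 0.351, p₀ = 0.0719.
Under exogeneity and monotonicity, PN = (p₁ − p₀) / p₁.
PN = (0.351 − 0.0719) / 0.351 = 0.2791 / 0.351 ≈ 0.7952

PN ≈ 0.795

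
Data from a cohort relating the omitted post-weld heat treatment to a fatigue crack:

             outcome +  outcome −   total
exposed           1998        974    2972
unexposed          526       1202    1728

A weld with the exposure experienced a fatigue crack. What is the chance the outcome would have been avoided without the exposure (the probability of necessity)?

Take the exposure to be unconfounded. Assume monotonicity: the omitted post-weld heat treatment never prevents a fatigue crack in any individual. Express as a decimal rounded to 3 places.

PN ≈ 0.547

p₁ = P(outcome | exposed) = 1998/2972 = 0.67227
p₀ = P(outcome | unexposed) = 526/1728 = 0.3044
Under exogeneity and monotonicity, PN = (p₁ − p₀)/p₁.
PN = (0.67227 − 0.3044) / 0.67227 ≈ 0.5472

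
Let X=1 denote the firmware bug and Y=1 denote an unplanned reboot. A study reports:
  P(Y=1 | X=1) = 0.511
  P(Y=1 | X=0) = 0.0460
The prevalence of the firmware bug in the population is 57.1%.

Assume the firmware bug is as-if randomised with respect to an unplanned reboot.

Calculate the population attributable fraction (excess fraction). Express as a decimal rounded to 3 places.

PAF ≈ 0.852

Let p₁ = 0.511, p₀ = 0.046.
Overall risk P(Y=1) = π·p₁ + (1−π)·p₀ = 0.571×0.511 + 0.429×0.046 = 0.31151.
Under exogeneity, PAF = [P(Y=1) − p₀] / P(Y=1).
PAF = (0.31151 − 0.046) / 0.31151 ≈ 0.8523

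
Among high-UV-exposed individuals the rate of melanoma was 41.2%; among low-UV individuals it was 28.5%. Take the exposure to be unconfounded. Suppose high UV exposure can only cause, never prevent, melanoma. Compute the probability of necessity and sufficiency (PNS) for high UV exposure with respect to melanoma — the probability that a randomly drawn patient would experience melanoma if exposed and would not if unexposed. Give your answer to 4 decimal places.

PNS ≈ 0.1270

p₁ = 0.412, p₀ = 0.285.
Under exogeneity and monotonicity, PNS = p₁ − p₀.
PNS = 0.412 − 0.285 = 0.127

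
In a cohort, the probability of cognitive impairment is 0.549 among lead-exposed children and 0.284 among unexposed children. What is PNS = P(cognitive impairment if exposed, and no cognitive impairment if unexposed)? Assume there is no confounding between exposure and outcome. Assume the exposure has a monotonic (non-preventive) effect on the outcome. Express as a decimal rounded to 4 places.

Let p₁ = 0.549, p₀ = 0.284.
Under exogeneity and monotonicity, PNS = p₁ − p₀.
PNS = 0.549 − 0.284 = 0.265

PNS ≈ 0.2650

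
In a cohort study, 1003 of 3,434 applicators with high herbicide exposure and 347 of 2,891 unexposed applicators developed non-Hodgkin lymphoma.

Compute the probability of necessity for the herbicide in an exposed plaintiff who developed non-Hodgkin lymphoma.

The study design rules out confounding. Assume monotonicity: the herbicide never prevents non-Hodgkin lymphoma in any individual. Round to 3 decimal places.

PN ≈ 0.589

p₁ = P(outcome | exposed) = 1003/3434 = 0.29208
p₀ = P(outcome | unexposed) = 347/2891 = 0.12003
Under exogeneity and monotonicity, PN = (p₁ − p₀) / p₁.
PN = (0.29208 − 0.12003) / 0.29208 = 0.17205 / 0.29208 ≈ 0.5891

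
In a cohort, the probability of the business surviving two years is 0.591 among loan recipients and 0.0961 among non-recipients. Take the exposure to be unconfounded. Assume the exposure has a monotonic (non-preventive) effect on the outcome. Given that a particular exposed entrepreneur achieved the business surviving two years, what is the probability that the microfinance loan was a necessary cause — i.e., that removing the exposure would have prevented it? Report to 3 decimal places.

Let p₁ = 0.591, p₀ = 0.0961.
Under exogeneity and monotonicity, PN = (p₁ − p₀) / p₁.
PN = (0.591 − 0.0961) / 0.591 = 0.4949 / 0.591 ≈ 0.8374

PN ≈ 0.837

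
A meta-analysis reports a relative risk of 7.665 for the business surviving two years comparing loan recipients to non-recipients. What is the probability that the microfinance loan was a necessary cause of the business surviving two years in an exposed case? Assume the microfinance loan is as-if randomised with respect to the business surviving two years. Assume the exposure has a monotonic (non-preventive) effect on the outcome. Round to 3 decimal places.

Under exogeneity and monotonicity, PN = (RR − 1) / RR = 1 − 1/RR.
PN = (7.665 − 1) / 7.665 = 6.665 / 7.665 ≈ 0.8695

PN ≈ 0.870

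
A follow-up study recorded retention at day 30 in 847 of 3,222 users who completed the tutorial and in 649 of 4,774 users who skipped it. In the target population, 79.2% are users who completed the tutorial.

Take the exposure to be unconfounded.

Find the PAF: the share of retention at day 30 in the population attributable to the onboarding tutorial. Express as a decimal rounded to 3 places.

PAF ≈ 0.425

p₁ = P(outcome | exposed) = 847/3222 = 0.26288
p₀ = P(outcome | unexposed) = 649/4774 = 0.13594
Overall risk P(Y=1) = π·p₁ + (1−π)·p₀ = 0.792×0.26288 + 0.208×0.13594 = 0.23648.
Under exogeneity, PAF = [P(Y=1) − p₀] / P(Y=1).
PAF = (0.23648 − 0.13594) / 0.23648 ≈ 0.4251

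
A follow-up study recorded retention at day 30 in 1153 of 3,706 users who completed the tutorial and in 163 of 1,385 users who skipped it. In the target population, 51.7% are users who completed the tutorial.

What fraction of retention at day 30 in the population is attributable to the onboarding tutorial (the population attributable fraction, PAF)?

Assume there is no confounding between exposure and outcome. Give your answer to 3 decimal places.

PAF ≈ 0.459

p₁ = P(outcome | exposed) = 1153/3706 = 0.31112
p₀ = P(outcome | unexposed) = 163/1385 = 0.11769
Overall risk P(Y=1) = π·p₁ + (1−π)·p₀ = 0.517×0.31112 + 0.483×0.11769 = 0.21769.
Under exogeneity, PAF = [P(Y=1) − p₀] / P(Y=1).
PAF = (0.21769 − 0.11769) / 0.21769 ≈ 0.4594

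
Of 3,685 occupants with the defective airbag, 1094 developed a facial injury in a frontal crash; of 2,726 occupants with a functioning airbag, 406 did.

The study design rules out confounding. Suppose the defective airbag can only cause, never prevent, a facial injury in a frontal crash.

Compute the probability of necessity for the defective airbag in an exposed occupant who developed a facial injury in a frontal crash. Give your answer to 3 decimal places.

PN ≈ 0.498

p₁ = P(outcome | exposed) = 1094/3685 = 0.29688
p₀ = P(outcome | unexposed) = 406/2726 = 0.14894
Under exogeneity and monotonicity, PN = (p₁ − p₀) / p₁.
PN = (0.29688 − 0.14894) / 0.29688 = 0.14794 / 0.29688 ≈ 0.4983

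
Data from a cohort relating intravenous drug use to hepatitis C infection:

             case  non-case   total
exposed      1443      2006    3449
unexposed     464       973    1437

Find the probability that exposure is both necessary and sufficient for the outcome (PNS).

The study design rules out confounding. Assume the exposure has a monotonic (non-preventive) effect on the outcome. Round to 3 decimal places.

p₁ = P(outcome | exposed) = 1443/3449 = 0.41838
p₀ = P(outcome | unexposed) = 464/1437 = 0.32289
Under exogeneity and monotonicity, PNS = p₁ − p₀.
PNS = 0.41838 − 0.32289 = 0.095487

PNS ≈ 0.095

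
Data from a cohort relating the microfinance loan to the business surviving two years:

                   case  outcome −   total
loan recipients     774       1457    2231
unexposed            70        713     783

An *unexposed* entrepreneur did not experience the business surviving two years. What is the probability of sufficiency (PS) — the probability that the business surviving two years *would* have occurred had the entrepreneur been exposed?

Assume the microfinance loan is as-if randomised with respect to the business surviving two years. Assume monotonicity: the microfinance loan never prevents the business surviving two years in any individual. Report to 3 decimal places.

p₁ = P(outcome | exposed) = 774/2231 = 0.34693
p₀ = P(outcome | unexposed) = 70/783 = 0.0894
Under exogeneity and monotonicity, PS = (p₁ − p₀)/(1 − p₀).
PS = (0.34693 − 0.0894) / 0.9106 ≈ 0.2828

PS ≈ 0.283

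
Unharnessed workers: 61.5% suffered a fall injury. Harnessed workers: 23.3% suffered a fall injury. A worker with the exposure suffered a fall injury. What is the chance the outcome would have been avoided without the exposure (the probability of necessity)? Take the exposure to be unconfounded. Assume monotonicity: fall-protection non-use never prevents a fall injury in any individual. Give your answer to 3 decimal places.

PN ≈ 0.621

p₁ = 0.615, p₀ = 0.233.
Under exogeneity and monotonicity, PN = (p₁ − p₀) / p₁.
PN = (0.615 − 0.233) / 0.615 = 0.382 / 0.615 ≈ 0.6211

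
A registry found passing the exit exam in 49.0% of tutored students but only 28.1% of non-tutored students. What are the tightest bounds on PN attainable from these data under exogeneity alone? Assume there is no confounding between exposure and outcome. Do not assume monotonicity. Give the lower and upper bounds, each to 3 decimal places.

p₁ = 0.49, p₀ = 0.281.
Under exogeneity alone the bounds on PN are max{0,(p₁−p₀)/p₁} ≤ PN ≤ min{1,(1−p₀)/p₁}.
  lower = (p₁ − p₀)/p₁ = 0.209 / 0.49 ≈ 0.4265
  upper = min{1, (1 − p₀)/p₁} = 0.719 / 0.49 ≈ 1.4673 → capped at 1

0.427 ≤ PN ≤ 1.000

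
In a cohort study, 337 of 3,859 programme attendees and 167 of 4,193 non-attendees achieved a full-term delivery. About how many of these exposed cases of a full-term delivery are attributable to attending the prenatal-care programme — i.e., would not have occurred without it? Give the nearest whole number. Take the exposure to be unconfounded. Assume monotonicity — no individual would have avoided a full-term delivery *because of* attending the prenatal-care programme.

p₁ = P(outcome | exposed) = 337/3859 = 0.087328
p₀ = P(outcome | unexposed) = 167/4193 = 0.039828
PN = (p₁ − p₀)/p₁ = (0.087328 − 0.039828) / 0.087328 ≈ 0.54392.
Attributable cases ≈ PN × (exposed cases) = 0.54392 × 337 ≈ 183.30.

about 183 cases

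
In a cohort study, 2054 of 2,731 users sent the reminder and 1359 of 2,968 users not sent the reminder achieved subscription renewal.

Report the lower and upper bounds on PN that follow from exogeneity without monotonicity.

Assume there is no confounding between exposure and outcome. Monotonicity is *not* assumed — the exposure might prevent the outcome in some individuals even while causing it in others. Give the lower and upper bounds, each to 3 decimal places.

0.391 ≤ PN ≤ 0.721

p₁ = P(outcome | exposed) = 2054/2731 = 0.75211
p₀ = P(outcome | unexposed) = 1359/2968 = 0.45788
Under exogeneity alone the bounds on PN are max{0,(p₁−p₀)/p₁} ≤ PN ≤ min{1,(1−p₀)/p₁}.
  lower = (p₁ − p₀)/p₁ = 0.29422 / 0.75211 ≈ 0.3912
  upper = min{1, (1 − p₀)/p₁} = 0.54212 / 0.75211 ≈ 0.7208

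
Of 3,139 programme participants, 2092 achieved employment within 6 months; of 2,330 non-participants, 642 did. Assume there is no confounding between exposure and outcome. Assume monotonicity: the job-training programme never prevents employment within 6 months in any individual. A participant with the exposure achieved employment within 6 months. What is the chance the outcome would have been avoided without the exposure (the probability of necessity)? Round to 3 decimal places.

p₁ = P(outcome | exposed) = 2092/3139 = 0.66645
p₀ = P(outcome | unexposed) = 642/2330 = 0.27554
Under exogeneity and monotonicity, PN = (p₁ − p₀) / p₁.
PN = (0.66645 − 0.27554) / 0.66645 = 0.39092 / 0.66645 ≈ 0.5866

PN ≈ 0.587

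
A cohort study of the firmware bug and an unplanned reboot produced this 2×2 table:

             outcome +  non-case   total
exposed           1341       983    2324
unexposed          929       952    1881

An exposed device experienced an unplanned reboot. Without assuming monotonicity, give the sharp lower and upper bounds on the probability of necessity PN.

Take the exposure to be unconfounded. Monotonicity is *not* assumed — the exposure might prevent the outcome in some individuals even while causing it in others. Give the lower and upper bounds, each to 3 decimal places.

p₁ = P(outcome | exposed) = 1341/2324 = 0.57702
p₀ = P(outcome | unexposed) = 929/1881 = 0.49389
Under exogeneity alone the bounds on PN are max{0,(p₁−p₀)/p₁} ≤ PN ≤ min{1,(1−p₀)/p₁}.
  lower = (p₁ − p₀)/p₁ = 0.083136 / 0.57702 ≈ 0.1441
  upper = min{1, (1 − p₀)/p₁} = 0.50611 / 0.57702 ≈ 0.8771

0.144 ≤ PN ≤ 0.877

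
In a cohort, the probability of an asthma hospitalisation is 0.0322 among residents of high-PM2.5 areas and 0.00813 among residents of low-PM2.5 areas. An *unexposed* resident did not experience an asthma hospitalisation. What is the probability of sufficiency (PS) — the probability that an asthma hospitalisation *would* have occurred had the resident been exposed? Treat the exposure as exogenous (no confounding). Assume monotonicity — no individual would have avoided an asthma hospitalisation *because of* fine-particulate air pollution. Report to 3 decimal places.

PS ≈ 0.024

Let p₁ = 0.0322, p₀ = 0.00813.
Under exogeneity and monotonicity, PS = (p₁ − p₀) / (1 − p₀).
PS = (0.0322 − 0.00813) / (1 − 0.00813) = 0.02407 / 0.99187 ≈ 0.0243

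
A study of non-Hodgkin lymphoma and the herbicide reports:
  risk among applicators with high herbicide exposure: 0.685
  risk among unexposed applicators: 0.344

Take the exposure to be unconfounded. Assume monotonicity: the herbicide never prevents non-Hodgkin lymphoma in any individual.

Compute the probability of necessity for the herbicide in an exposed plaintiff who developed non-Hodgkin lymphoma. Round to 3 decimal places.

Let p₁ = 0.685, p₀ = 0.344.
Under exogeneity and monotonicity, PN = (p₁ − p₀) / p₁.
PN = (0.685 − 0.344) / 0.685 = 0.341 / 0.685 ≈ 0.4978

PN ≈ 0.498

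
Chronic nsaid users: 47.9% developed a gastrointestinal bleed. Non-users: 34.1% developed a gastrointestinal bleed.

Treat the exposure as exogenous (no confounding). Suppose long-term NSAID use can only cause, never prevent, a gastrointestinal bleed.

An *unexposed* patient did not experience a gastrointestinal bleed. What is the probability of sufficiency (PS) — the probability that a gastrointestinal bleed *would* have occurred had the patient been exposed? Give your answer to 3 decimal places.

p₁ = 0.479, p₀ = 0.341.
Under exogeneity and monotonicity, PS = (p₁ − p₀) / (1 − p₀).
PS = (0.479 − 0.341) / (1 − 0.341) = 0.138 / 0.659 ≈ 0.2094

PS ≈ 0.209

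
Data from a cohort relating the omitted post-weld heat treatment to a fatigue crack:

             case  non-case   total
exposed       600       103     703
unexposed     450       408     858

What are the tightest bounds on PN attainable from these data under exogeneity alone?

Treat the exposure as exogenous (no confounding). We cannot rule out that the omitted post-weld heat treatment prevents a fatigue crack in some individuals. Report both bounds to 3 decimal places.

p₁ = P(outcome | exposed) = 600/703 = 0.85349
p₀ = P(outcome | unexposed) = 450/858 = 0.52448
Under exogeneity alone the bounds on PN are max{0,(p₁−p₀)/p₁} ≤ PN ≤ min{1,(1−p₀)/p₁}.
  lower = (p₁ − p₀)/p₁ = 0.32901 / 0.85349 ≈ 0.3855
  upper = min{1, (1 − p₀)/p₁} = 0.47552 / 0.85349 ≈ 0.5572

0.385 ≤ PN ≤ 0.557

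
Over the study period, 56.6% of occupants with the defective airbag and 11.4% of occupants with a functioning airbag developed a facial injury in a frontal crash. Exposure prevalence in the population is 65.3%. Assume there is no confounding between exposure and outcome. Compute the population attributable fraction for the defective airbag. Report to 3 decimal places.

PAF ≈ 0.721

p₁ = 0.566, p₀ = 0.114.
Overall risk P(Y=1) = π·p₁ + (1−π)·p₀ = 0.653×0.566 + 0.347×0.114 = 0.40916.
Under exogeneity, PAF = [P(Y=1) − p₀] / P(Y=1).
PAF = (0.40916 − 0.114) / 0.40916 ≈ 0.7214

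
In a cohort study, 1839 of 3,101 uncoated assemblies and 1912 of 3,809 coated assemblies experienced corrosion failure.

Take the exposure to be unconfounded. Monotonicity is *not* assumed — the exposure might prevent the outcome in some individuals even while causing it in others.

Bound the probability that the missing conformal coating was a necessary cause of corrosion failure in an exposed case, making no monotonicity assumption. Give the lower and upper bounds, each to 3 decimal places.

p₁ = P(outcome | exposed) = 1839/3101 = 0.59303
p₀ = P(outcome | unexposed) = 1912/3809 = 0.50197
Under exogeneity alone the bounds on PN are max{0,(p₁−p₀)/p₁} ≤ PN ≤ min{1,(1−p₀)/p₁}.
  lower = (p₁ − p₀)/p₁ = 0.091065 / 0.59303 ≈ 0.1536
  upper = min{1, (1 − p₀)/p₁} = 0.49803 / 0.59303 ≈ 0.8398

0.154 ≤ PN ≤ 0.840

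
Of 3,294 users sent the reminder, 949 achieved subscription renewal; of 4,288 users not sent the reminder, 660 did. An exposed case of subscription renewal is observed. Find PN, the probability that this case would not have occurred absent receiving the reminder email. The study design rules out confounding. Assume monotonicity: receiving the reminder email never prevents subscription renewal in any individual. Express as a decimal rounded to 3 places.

p₁ = P(outcome | exposed) = 949/3294 = 0.2881
p₀ = P(outcome | unexposed) = 660/4288 = 0.15392
Under exogeneity and monotonicity, PN = (p₁ − p₀) / p₁.
PN = (0.2881 − 0.15392) / 0.2881 = 0.13418 / 0.2881 ≈ 0.4657

PN ≈ 0.466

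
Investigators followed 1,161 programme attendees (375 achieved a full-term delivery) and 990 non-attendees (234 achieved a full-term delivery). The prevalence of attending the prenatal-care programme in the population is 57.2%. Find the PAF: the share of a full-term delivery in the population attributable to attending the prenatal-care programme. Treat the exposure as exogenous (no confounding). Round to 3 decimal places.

PAF ≈ 0.173

p₁ = P(outcome | exposed) = 375/1161 = 0.323
p₀ = P(outcome | unexposed) = 234/990 = 0.23636
Overall risk P(Y=1) = π·p₁ + (1−π)·p₀ = 0.572×0.323 + 0.428×0.23636 = 0.28592.
Under exogeneity, PAF = [P(Y=1) − p₀] / P(Y=1).
PAF = (0.28592 − 0.23636) / 0.28592 ≈ 0.1733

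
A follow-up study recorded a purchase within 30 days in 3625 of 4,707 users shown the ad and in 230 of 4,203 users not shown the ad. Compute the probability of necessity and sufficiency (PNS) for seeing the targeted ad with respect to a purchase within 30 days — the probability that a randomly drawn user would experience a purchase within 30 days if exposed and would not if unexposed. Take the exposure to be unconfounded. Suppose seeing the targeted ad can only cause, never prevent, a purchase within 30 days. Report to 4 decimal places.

PNS ≈ 0.7154

p₁ = P(outcome | exposed) = 3625/4707 = 0.77013
p₀ = P(outcome | unexposed) = 230/4203 = 0.054723
Under exogeneity and monotonicity, PNS = p₁ − p₀.
PNS = 0.77013 − 0.054723 = 0.71541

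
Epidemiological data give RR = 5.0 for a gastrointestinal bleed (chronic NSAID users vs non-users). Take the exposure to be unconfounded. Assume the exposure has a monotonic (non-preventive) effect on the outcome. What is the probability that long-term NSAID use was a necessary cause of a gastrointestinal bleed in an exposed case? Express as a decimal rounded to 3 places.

Under exogeneity and monotonicity, PN = (RR − 1) / RR = 1 − 1/RR.
PN = (5.0 − 1) / 5.0 = 4 / 5.0 ≈ 0.8000

PN ≈ 0.800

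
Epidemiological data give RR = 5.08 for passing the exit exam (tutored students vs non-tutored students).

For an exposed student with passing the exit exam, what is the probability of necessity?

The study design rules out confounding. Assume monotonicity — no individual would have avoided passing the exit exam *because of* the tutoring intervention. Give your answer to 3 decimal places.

PN ≈ 0.803

Under exogeneity and monotonicity, PN = (RR − 1) / RR = 1 − 1/RR.
PN = (5.08 − 1) / 5.08 = 4.08 / 5.08 ≈ 0.8031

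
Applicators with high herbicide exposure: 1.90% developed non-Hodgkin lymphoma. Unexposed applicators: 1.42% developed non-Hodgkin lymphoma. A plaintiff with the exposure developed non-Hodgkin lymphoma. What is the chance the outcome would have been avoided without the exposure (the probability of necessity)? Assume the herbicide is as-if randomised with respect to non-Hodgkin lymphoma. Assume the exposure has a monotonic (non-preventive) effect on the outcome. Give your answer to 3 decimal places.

PN ≈ 0.253

p₁ = 0.019, p₀ = 0.0142.
Under exogeneity and monotonicity, PN = (p₁ − p₀) / p₁.
PN = (0.019 − 0.0142) / 0.019 = 0.0048 / 0.019 ≈ 0.2526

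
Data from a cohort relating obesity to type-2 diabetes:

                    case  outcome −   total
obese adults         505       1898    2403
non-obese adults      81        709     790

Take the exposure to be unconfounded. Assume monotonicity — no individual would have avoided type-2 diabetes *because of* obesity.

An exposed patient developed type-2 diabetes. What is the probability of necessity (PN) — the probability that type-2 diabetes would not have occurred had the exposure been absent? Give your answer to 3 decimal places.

PN ≈ 0.512

p₁ = P(outcome | exposed) = 505/2403 = 0.21015
p₀ = P(outcome | unexposed) = 81/790 = 0.10253
Under exogeneity and monotonicity, PN = (p₁ − p₀)/p₁.
PN = (0.21015 − 0.10253) / 0.21015 ≈ 0.5121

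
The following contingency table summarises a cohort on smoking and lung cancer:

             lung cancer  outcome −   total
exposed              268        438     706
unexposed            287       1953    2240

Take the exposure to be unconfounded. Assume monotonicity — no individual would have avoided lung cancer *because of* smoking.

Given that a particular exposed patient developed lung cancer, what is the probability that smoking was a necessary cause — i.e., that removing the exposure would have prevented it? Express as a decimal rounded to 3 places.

p₁ = P(outcome | exposed) = 268/706 = 0.3796
p₀ = P(outcome | unexposed) = 287/2240 = 0.12812
Under exogeneity and monotonicity, PN = (p₁ − p₀)/p₁.
PN = (0.3796 − 0.12812) / 0.3796 ≈ 0.6625

PN ≈ 0.662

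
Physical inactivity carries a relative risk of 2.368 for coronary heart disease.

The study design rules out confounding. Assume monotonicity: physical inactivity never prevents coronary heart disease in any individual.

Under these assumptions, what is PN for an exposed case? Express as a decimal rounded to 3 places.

Under exogeneity and monotonicity, PN = (RR − 1) / RR = 1 − 1/RR.
PN = (2.368 − 1) / 2.368 = 1.368 / 2.368 ≈ 0.5777

PN ≈ 0.578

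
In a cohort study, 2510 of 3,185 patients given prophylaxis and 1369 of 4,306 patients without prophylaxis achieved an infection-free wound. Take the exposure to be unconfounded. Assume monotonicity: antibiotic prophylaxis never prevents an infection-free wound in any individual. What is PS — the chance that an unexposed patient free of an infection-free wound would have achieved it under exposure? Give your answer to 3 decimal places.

PS ≈ 0.689

p₁ = P(outcome | exposed) = 2510/3185 = 0.78807
p₀ = P(outcome | unexposed) = 1369/4306 = 0.31793
Under exogeneity and monotonicity, PS = (p₁ − p₀) / (1 − p₀).
PS = (0.78807 − 0.31793) / (1 − 0.31793) = 0.47014 / 0.68207 ≈ 0.6893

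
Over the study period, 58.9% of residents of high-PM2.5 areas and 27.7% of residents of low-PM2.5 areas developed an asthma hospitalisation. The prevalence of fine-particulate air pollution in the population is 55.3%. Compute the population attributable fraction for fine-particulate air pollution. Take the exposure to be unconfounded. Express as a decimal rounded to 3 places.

PAF ≈ 0.384

p₁ = 0.589, p₀ = 0.277.
Overall risk P(Y=1) = π·p₁ + (1−π)·p₀ = 0.553×0.589 + 0.447×0.277 = 0.44954.
Under exogeneity, PAF = [P(Y=1) − p₀] / P(Y=1).
PAF = (0.44954 − 0.277) / 0.44954 ≈ 0.3838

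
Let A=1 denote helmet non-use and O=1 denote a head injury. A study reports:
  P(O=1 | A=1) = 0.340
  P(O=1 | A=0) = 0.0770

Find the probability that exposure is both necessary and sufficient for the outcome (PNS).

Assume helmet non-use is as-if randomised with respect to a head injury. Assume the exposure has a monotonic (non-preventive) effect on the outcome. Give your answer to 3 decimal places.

PNS ≈ 0.263

Let p₁ = 0.34, p₀ = 0.077.
Under exogeneity and monotonicity, PNS = p₁ − p₀.
PNS = 0.34 − 0.077 = 0.263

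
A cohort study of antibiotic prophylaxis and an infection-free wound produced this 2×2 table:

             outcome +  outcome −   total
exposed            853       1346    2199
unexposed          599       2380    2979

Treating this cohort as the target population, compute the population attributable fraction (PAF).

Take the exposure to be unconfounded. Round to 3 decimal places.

p₁ = P(outcome | exposed) = 853/2199 = 0.3879
p₀ = P(outcome | unexposed) = 599/2979 = 0.20107
Exposure prevalence π = 2199/5178 = 0.42468; overall risk P(Y=1) = 0.28042.
Under exogeneity, PAF = [P(Y=1) − p₀]/P(Y=1).
PAF = (0.28042 − 0.20107) / 0.28042 ≈ 0.2829

PAF ≈ 0.283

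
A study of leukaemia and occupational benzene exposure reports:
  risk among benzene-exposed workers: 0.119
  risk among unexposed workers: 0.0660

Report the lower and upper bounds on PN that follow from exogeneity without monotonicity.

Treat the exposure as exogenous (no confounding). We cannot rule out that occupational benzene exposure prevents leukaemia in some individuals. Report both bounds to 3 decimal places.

0.445 ≤ PN ≤ 1.000

Let p₁ = 0.119, p₀ = 0.066.
Under exogeneity alone the bounds on PN are max{0,(p₁−p₀)/p₁} ≤ PN ≤ min{1,(1−p₀)/p₁}.
  lower = (p₁ − p₀)/p₁ = 0.053 / 0.119 ≈ 0.4454
  upper = min{1, (1 − p₀)/p₁} = 0.934 / 0.119 ≈ 7.8487 → capped at 1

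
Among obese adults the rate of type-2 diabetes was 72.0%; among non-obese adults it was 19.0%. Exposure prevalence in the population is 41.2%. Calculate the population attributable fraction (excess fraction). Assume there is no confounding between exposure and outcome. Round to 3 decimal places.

PAF ≈ 0.535

p₁ = 0.72, p₀ = 0.19.
Overall risk P(Y=1) = π·p₁ + (1−π)·p₀ = 0.412×0.72 + 0.588×0.19 = 0.40836.
Under exogeneity, PAF = [P(Y=1) − p₀] / P(Y=1).
PAF = (0.40836 − 0.19) / 0.40836 ≈ 0.5347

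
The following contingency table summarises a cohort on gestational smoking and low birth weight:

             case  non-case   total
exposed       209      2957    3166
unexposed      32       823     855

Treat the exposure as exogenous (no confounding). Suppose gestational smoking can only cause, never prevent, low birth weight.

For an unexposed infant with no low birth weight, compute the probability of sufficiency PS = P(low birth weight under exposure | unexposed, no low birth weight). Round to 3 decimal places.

PS ≈ 0.030

p₁ = P(outcome | exposed) = 209/3166 = 0.066014
p₀ = P(outcome | unexposed) = 32/855 = 0.037427
Under exogeneity and monotonicity, PS = (p₁ − p₀) / (1 − p₀).
PS = (0.066014 − 0.037427) / (1 − 0.037427) = 0.028587 / 0.96257 ≈ 0.0297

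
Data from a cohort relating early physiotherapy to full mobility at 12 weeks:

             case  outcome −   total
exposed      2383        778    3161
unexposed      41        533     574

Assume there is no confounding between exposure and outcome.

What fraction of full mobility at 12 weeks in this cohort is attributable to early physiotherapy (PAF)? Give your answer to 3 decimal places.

p₁ = P(outcome | exposed) = 2383/3161 = 0.75388
p₀ = P(outcome | unexposed) = 41/574 = 0.071429
Exposure prevalence π = 3161/3735 = 0.84632; overall risk P(Y=1) = 0.649.
Under exogeneity, PAF = [P(Y=1) − p₀]/P(Y=1).
PAF = (0.649 − 0.071429) / 0.649 ≈ 0.8899

PAF ≈ 0.890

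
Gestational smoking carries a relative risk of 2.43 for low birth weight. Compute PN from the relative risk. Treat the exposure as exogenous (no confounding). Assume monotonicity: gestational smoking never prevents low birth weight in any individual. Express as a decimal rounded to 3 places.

PN ≈ 0.588

Under exogeneity and monotonicity, PN = (RR − 1) / RR = 1 − 1/RR.
PN = (2.43 − 1) / 2.43 = 1.43 / 2.43 ≈ 0.5885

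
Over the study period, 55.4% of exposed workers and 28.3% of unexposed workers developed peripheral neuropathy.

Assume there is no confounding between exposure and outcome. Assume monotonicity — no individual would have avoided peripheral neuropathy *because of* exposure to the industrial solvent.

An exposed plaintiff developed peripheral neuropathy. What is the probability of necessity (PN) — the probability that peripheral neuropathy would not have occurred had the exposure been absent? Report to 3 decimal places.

PN ≈ 0.489

p₁ = 0.554, p₀ = 0.283.
Under exogeneity and monotonicity, PN = (p₁ − p₀) / p₁.
PN = (0.554 − 0.283) / 0.554 = 0.271 / 0.554 ≈ 0.4892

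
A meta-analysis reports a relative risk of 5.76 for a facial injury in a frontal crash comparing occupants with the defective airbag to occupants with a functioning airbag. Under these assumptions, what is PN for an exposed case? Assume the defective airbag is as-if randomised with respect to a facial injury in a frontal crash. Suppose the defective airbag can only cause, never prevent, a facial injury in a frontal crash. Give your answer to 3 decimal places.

PN ≈ 0.826

Under exogeneity and monotonicity, PN = (RR − 1) / RR = 1 − 1/RR.
PN = (5.76 − 1) / 5.76 = 4.76 / 5.76 ≈ 0.8264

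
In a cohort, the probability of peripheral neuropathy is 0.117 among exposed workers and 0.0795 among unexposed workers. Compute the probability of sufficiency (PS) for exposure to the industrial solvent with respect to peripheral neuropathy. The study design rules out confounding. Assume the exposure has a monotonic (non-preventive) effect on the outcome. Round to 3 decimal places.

PS ≈ 0.041

Let p₁ = 0.117, p₀ = 0.0795.
Under exogeneity and monotonicity, PS = (p₁ − p₀) / (1 − p₀).
PS = (0.117 − 0.0795) / (1 − 0.0795) = 0.0375 / 0.9205 ≈ 0.0407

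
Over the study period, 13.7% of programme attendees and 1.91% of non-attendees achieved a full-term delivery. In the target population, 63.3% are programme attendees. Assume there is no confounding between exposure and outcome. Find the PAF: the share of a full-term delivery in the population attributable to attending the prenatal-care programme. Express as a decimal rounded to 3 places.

PAF ≈ 0.796

p₁ = 0.137, p₀ = 0.0191.
Overall risk P(Y=1) = π·p₁ + (1−π)·p₀ = 0.633×0.137 + 0.367×0.0191 = 0.093731.
Under exogeneity, PAF = [P(Y=1) − p₀] / P(Y=1).
PAF = (0.093731 − 0.0191) / 0.093731 ≈ 0.7962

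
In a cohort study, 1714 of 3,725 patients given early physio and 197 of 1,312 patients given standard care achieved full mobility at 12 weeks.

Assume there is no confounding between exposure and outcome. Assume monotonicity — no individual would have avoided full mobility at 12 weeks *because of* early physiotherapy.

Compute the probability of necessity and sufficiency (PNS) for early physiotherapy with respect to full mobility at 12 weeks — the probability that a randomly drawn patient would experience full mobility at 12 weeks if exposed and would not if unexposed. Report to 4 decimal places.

PNS ≈ 0.3100

p₁ = P(outcome | exposed) = 1714/3725 = 0.46013
p₀ = P(outcome | unexposed) = 197/1312 = 0.15015
Under exogeneity and monotonicity, PNS = p₁ − p₀.
PNS = 0.46013 − 0.15015 = 0.30998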